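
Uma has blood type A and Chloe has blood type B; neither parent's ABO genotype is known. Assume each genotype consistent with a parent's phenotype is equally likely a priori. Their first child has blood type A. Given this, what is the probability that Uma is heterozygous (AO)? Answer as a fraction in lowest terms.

1/3

Possible genotypes: Uma ∈ {AA, AO}; Chloe ∈ {BB, BO}.
Weight each parental genotype pair by prior × P(type-A child):
  AA × BO: posterior weight 2/3.
  AO × BO: posterior weight 1/3.
Sum the posterior weight over pairs where Uma is AO: 1/3.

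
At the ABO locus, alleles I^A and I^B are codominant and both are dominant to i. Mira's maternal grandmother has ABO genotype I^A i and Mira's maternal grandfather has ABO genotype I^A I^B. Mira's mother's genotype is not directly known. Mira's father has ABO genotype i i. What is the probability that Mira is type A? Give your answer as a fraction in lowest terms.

1/2

Mira's mother's ABO genotype from I^A i × I^A I^B: 1/4 I^A I^A, 1/4 I^A I^B, 1/4 I^A i, 1/4 I^B i.
Crossing each possibility with the father i i and summing P(type A): 1/4·1 + 1/4·1/2 + 1/4·1/2 + 1/4·0 = 1/2.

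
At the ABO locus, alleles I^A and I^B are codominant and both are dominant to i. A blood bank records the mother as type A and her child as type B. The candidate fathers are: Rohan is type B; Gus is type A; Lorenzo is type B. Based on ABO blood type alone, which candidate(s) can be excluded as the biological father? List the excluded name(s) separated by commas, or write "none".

A candidate is excluded only if no genotype consistent with his phenotype could produce a type B child with a type A mother.
Gus (type A): no genotype consistent with that phenotype can produce a type-B child with a type-A mother.

Gus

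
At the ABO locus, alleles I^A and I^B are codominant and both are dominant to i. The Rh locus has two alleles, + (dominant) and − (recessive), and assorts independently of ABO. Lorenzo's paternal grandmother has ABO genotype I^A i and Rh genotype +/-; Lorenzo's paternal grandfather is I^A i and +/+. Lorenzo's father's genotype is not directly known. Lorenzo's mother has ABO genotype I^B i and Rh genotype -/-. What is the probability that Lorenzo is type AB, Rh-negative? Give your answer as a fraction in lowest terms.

1/16

Lorenzo's father's ABO genotype from I^A i × I^A i: 1/4 I^A I^A, 1/2 I^A i, 1/4 i i.
Crossing each possibility with the mother I^B i and summing P(type AB): 1/4·1/2 + 1/2·1/4 + 1/4·0 = 1/4.
Similarly for Rh via the father's Rh distribution: P(Rh-) = 1/4.
Independent loci: 1/4 × 1/4 = 1/16.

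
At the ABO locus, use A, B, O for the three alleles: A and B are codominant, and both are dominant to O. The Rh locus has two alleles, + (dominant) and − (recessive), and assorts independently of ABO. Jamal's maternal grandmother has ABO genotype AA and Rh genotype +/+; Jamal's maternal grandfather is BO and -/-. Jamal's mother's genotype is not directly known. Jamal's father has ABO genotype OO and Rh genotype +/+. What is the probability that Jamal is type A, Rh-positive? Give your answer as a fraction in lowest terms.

Jamal's mother's ABO genotype from AA × BO: 1/2 AB, 1/2 AO.
Crossing each possibility with the father OO and summing P(type A): 1/2·1/2 + 1/2·1/2 = 1/2.
Similarly for Rh via the mother's Rh distribution: P(Rh+) = 1.
Independent loci: 1/2 × 1 = 1/2.

1/2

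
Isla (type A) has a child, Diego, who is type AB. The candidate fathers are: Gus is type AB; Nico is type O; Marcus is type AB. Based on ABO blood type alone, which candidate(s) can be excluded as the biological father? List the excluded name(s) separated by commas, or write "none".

Nico

A candidate is excluded only if no genotype consistent with his phenotype could produce a type AB child with a type A mother.
Nico (type O): no genotype consistent with that phenotype can produce a type-AB child with a type-A mother.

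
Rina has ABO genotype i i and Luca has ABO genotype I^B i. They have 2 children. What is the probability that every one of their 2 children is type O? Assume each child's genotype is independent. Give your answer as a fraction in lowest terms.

1/4

ABO cross i i × I^B i → 1/2 O, 1/2 B.
So P(type O) = 1/2 per child.
All 2 independent: (1/2)^2 = 1/4.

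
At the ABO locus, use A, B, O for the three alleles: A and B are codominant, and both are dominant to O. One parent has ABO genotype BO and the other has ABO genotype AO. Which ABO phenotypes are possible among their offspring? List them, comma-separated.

O, A, B, AB

Gametes from BO × AO give offspring ABO genotypes AB, AO, BO, OO, i.e. phenotypes O, A, B, AB.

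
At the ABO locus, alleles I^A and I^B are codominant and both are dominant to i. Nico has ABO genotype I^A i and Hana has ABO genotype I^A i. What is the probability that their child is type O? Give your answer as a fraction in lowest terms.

ABO cross I^A i × I^A i → offspring phenotypes: 1/4 O, 3/4 A.
So P(type O) = 1/4.

1/4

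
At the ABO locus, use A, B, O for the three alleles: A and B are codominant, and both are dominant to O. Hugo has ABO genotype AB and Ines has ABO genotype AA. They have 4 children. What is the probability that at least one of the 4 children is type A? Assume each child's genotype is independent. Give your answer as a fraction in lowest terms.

15/16

ABO cross AB × AA → 1/2 A, 1/2 AB.
So P(type A) = 1/2 per child.
P(none) = (1/2)^4 = 1/16; P(at least one) = 1 − 1/16 = 15/16.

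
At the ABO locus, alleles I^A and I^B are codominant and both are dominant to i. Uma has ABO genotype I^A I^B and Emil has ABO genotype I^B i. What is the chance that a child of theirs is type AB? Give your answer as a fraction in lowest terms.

ABO cross I^A I^B × I^B i → offspring phenotypes: 1/4 A, 1/2 B, 1/4 AB.
So P(type AB) = 1/4.

1/4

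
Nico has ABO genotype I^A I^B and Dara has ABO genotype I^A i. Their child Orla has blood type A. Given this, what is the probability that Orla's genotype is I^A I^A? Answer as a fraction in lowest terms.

Cross I^A I^B × I^A i → 1/4 I^A I^A, 1/4 I^A I^B, 1/4 I^A i, 1/4 I^B i.
Type-A genotypes among offspring: I^A I^A (1/4), I^A i (1/4); total 1/2.
P(I^A I^A | type A) = (1/4) / (1/2) = 1/2.

1/2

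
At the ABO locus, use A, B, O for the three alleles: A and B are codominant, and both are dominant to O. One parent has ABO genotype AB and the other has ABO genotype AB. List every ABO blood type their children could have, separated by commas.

A, B, AB

Gametes from AB × AB give offspring ABO genotypes AA, AB, BB, i.e. phenotypes A, B, AB.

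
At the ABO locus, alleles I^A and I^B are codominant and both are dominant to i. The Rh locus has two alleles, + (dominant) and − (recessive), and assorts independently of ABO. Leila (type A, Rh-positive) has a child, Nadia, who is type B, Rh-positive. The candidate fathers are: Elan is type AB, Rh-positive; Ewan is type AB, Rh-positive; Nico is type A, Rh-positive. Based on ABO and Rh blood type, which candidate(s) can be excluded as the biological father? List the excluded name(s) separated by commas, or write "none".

A candidate is excluded only if no genotype consistent with his phenotype could produce a type B, Rh-positive child with a type A, Rh-positive mother.
Nico (type A, Rh+): no genotype consistent with that phenotype can produce a type-B Rh+ child with a type-A mother.

Nico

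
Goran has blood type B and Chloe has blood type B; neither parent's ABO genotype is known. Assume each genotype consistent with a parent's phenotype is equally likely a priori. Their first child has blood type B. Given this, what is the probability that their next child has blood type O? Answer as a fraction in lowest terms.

Possible genotypes: Goran ∈ {I^B I^B, I^B i}; Chloe ∈ {I^B I^B, I^B i}.
Weight each parental genotype pair by prior × P(type-B child):
  I^B I^B × I^B I^B: posterior weight 4/15; P(next child type O) = 0.
  I^B I^B × I^B i: posterior weight 4/15; P(next child type O) = 0.
  I^B i × I^B I^B: posterior weight 4/15; P(next child type O) = 0.
  I^B i × I^B i: posterior weight 1/5; P(next child type O) = 1/4.
Weighted sum = 1/20.

1/20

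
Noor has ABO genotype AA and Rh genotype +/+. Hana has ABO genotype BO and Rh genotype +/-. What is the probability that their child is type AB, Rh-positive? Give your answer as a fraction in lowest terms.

1/2

ABO cross AA × BO → offspring phenotypes: 1/2 A, 1/2 AB.
Rh cross +/+ × +/- → 1 Rh+.
Independent loci: P(type AB, Rh-positive) = 1/2 × 1 = 1/2.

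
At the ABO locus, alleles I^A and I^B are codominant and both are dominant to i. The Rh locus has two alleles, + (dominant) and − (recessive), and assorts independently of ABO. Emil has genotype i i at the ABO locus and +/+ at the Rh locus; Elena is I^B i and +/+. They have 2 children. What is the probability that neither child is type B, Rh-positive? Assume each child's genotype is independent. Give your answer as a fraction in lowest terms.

ABO cross i i × I^B i → 1/2 O, 1/2 B.
Rh cross +/+ × +/+ → 1 Rh+; so P(type B, Rh-positive) = 1/2 × 1 = 1/2 per child.
P(not type B, Rh-positive) = 1/2 for one child; (1/2)^2 = 1/4.

1/4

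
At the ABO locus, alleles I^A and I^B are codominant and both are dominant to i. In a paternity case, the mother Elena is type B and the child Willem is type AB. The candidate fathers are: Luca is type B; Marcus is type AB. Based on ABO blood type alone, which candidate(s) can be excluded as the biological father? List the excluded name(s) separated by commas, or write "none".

Luca

A candidate is excluded only if no genotype consistent with his phenotype could produce a type AB child with a type B mother.
Luca (type B): no genotype consistent with that phenotype can produce a type-AB child with a type-B mother.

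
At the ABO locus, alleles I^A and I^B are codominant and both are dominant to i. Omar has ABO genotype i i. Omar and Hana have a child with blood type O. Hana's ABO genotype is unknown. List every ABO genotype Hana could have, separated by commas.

I^A i, I^B i, i i

For each candidate genotype of Hana, check whether crossing it with i i can produce every observed child phenotype.
  I^A I^A → possible child types {A} ✗
  I^A I^B → possible child types {A, B} ✗
  I^A i → possible child types {O, A} ✓
  I^B I^B → possible child types {B} ✗
  I^B i → possible child types {O, B} ✓
  i i → possible child types {O} ✓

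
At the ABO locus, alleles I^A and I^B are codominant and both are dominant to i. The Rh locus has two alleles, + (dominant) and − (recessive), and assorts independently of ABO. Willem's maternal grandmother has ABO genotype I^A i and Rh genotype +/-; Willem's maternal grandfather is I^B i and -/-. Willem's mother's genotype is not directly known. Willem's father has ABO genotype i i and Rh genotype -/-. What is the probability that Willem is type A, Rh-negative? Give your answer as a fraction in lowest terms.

3/16

Willem's mother's ABO genotype from I^A i × I^B i: 1/4 I^A I^B, 1/4 I^A i, 1/4 I^B i, 1/4 i i.
Crossing each possibility with the father i i and summing P(type A): 1/4·1/2 + 1/4·1/2 + 1/4·0 + 1/4·0 = 1/4.
Similarly for Rh via the mother's Rh distribution: P(Rh-) = 3/4.
Independent loci: 1/4 × 3/4 = 3/16.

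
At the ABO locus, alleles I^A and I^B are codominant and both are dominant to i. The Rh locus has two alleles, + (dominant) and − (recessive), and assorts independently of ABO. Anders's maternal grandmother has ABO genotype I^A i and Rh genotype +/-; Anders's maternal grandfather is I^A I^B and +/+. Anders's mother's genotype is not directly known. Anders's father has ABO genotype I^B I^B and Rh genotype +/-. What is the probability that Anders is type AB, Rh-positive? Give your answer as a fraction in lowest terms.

7/16

Anders's mother's ABO genotype from I^A i × I^A I^B: 1/4 I^A I^A, 1/4 I^A I^B, 1/4 I^A i, 1/4 I^B i.
Crossing each possibility with the father I^B I^B and summing P(type AB): 1/4·1 + 1/4·1/2 + 1/4·1/2 + 1/4·0 = 1/2.
Similarly for Rh via the mother's Rh distribution: P(Rh+) = 7/8.
Independent loci: 1/2 × 7/8 = 7/16.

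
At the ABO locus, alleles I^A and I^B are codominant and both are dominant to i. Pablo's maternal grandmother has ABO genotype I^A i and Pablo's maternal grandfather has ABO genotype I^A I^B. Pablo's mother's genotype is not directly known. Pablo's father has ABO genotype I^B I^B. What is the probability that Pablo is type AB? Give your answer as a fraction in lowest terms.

1/2

Pablo's mother's ABO genotype from I^A i × I^A I^B: 1/4 I^A I^A, 1/4 I^A I^B, 1/4 I^A i, 1/4 I^B i.
Crossing each possibility with the father I^B I^B and summing P(type AB): 1/4·1 + 1/4·1/2 + 1/4·1/2 + 1/4·0 = 1/2.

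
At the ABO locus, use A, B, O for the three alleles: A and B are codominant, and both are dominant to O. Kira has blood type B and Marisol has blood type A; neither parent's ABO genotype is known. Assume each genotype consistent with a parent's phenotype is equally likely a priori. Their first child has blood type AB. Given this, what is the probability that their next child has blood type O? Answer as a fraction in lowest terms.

Possible genotypes: Kira ∈ {BB, BO}; Marisol ∈ {AA, AO}.
Weight each parental genotype pair by prior × P(type-AB child):
  BB × AA: posterior weight 4/9; P(next child type O) = 0.
  BB × AO: posterior weight 2/9; P(next child type O) = 0.
  BO × AA: posterior weight 2/9; P(next child type O) = 0.
  BO × AO: posterior weight 1/9; P(next child type O) = 1/4.
Weighted sum = 1/36.

1/36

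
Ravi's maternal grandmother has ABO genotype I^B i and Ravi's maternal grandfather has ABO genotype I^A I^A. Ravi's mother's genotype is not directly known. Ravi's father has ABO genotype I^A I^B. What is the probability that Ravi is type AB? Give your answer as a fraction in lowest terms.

3/8

Ravi's mother's ABO genotype from I^B i × I^A I^A: 1/2 I^A I^B, 1/2 I^A i.
Crossing each possibility with the father I^A I^B and summing P(type AB): 1/2·1/2 + 1/2·1/4 = 3/8.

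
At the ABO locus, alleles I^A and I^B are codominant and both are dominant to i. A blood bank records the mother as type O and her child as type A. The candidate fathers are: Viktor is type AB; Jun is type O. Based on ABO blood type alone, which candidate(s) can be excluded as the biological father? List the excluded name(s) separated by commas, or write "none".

Jun

A candidate is excluded only if no genotype consistent with his phenotype could produce a type A child with a type O mother.
Jun (type O): no genotype consistent with that phenotype can produce a type-A child with a type-O mother.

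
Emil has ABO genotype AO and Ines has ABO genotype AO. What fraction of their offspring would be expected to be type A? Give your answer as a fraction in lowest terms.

3/4

ABO cross AO × AO → offspring phenotypes: 1/4 O, 3/4 A.
So P(type A) = 3/4.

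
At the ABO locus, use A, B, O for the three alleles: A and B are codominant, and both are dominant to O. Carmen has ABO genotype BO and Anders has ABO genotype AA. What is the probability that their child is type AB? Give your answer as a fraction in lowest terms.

ABO cross BO × AA → offspring phenotypes: 1/2 A, 1/2 AB.
So P(type AB) = 1/2.

1/2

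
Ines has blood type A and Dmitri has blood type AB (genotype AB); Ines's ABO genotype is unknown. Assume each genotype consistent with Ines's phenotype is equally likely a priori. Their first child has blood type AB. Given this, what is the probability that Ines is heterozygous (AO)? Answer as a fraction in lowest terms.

1/3

Possible genotypes: Ines ∈ {AA, AO}; Dmitri ∈ {AB}.
Weight each parental genotype pair by prior × P(type-AB child):
  AA × AB: posterior weight 2/3.
  AO × AB: posterior weight 1/3.
Sum the posterior weight over pairs where Ines is AO: 1/3.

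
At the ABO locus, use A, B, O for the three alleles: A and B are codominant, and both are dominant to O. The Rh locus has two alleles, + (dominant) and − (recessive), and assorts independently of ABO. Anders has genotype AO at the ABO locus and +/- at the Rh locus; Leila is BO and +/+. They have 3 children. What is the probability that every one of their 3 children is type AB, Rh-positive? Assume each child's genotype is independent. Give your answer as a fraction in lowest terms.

ABO cross AO × BO → 1/4 O, 1/4 A, 1/4 B, 1/4 AB.
Rh cross +/- × +/+ → 1 Rh+; so P(type AB, Rh-positive) = 1/4 × 1 = 1/4 per child.
All 3 independent: (1/4)^3 = 1/64.

1/64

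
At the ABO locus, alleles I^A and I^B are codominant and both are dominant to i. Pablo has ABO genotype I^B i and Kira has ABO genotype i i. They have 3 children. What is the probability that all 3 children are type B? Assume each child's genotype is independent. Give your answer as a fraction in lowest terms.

1/8

ABO cross I^B i × i i → 1/2 O, 1/2 B.
So P(type B) = 1/2 per child.
All 3 independent: (1/2)^3 = 1/8.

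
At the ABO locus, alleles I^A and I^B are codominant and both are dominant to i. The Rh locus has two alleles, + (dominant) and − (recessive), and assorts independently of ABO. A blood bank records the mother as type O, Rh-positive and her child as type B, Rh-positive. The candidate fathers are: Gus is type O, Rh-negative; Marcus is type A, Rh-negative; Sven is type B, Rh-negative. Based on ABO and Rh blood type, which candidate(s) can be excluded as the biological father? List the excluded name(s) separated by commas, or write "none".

A candidate is excluded only if no genotype consistent with his phenotype could produce a type B, Rh-positive child with a type O, Rh-positive mother.
Gus (type O, Rh-): no genotype consistent with that phenotype can produce a type-B Rh+ child with a type-O mother.
Marcus (type A, Rh-): no genotype consistent with that phenotype can produce a type-B Rh+ child with a type-O mother.

Gus, Marcus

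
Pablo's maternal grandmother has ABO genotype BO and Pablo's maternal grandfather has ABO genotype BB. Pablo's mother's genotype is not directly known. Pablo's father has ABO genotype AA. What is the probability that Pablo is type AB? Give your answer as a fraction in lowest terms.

Pablo's mother's ABO genotype from BO × BB: 1/2 BB, 1/2 BO.
Crossing each possibility with the father AA and summing P(type AB): 1/2·1 + 1/2·1/2 = 3/4.

3/4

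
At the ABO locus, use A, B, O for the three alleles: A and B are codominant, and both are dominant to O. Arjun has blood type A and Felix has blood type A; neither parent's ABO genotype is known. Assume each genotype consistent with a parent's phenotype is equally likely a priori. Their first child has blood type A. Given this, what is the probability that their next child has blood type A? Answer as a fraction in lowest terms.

Possible genotypes: Arjun ∈ {AA, AO}; Felix ∈ {AA, AO}.
Weight each parental genotype pair by prior × P(type-A child):
  AA × AA: posterior weight 4/15; P(next child type A) = 1.
  AA × AO: posterior weight 4/15; P(next child type A) = 1.
  AO × AA: posterior weight 4/15; P(next child type A) = 1.
  AO × AO: posterior weight 1/5; P(next child type A) = 3/4.
Weighted sum = 19/20.

19/20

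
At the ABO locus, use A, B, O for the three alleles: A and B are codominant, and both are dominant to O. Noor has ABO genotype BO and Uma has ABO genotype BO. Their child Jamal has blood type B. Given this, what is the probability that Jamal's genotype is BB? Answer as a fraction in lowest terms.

1/3

Cross BO × BO → 1/4 BB, 1/2 BO, 1/4 OO.
Type-B genotypes among offspring: BB (1/4), BO (1/2); total 3/4.
P(BB | type B) = (1/4) / (3/4) = 1/3.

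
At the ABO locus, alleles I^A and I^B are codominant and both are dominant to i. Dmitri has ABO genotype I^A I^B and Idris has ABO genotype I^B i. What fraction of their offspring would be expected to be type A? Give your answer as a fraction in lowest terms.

ABO cross I^A I^B × I^B i → offspring phenotypes: 1/4 A, 1/2 B, 1/4 AB.
So P(type A) = 1/4.

1/4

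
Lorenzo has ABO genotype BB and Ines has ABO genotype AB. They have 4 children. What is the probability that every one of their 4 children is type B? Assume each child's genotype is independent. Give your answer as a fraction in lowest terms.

ABO cross BB × AB → 1/2 B, 1/2 AB.
So P(type B) = 1/2 per child.
All 4 independent: (1/2)^4 = 1/16.

1/16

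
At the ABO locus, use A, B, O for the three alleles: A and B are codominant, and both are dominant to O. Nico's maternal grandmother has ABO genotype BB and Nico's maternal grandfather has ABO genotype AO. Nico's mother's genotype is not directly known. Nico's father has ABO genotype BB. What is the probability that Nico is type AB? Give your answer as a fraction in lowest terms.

Nico's mother's ABO genotype from BB × AO: 1/2 AB, 1/2 BO.
Crossing each possibility with the father BB and summing P(type AB): 1/2·1/2 + 1/2·0 = 1/4.

1/4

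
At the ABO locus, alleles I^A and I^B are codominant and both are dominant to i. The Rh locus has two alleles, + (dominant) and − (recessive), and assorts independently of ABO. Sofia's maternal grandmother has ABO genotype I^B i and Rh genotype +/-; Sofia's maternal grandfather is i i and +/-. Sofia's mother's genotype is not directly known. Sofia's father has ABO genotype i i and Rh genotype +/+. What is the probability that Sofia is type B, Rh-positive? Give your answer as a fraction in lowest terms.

Sofia's mother's ABO genotype from I^B i × i i: 1/2 I^B i, 1/2 i i.
Crossing each possibility with the father i i and summing P(type B): 1/2·1/2 + 1/2·0 = 1/4.
Similarly for Rh via the mother's Rh distribution: P(Rh+) = 1.
Independent loci: 1/4 × 1 = 1/4.

1/4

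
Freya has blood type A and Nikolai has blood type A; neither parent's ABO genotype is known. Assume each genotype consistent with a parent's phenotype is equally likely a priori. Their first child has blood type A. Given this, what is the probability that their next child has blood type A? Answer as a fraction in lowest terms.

Possible genotypes: Freya ∈ {AA, AO}; Nikolai ∈ {AA, AO}.
Weight each parental genotype pair by prior × P(type-A child):
  AA × AA: posterior weight 4/15; P(next child type A) = 1.
  AA × AO: posterior weight 4/15; P(next child type A) = 1.
  AO × AA: posterior weight 4/15; P(next child type A) = 1.
  AO × AO: posterior weight 1/5; P(next child type A) = 3/4.
Weighted sum = 19/20.

19/20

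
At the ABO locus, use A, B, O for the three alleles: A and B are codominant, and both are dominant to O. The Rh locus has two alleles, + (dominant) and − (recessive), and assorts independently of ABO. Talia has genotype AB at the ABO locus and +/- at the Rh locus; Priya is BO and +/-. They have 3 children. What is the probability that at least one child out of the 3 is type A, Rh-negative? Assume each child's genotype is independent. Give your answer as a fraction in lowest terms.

721/4096

ABO cross AB × BO → 1/4 A, 1/2 B, 1/4 AB.
Rh cross +/- × +/- → 3/4 Rh+, 1/4 Rh-; so P(type A, Rh-negative) = 1/4 × 1/4 = 1/16 per child.
P(none) = (15/16)^3 = 3375/4096; P(at least one) = 1 − 3375/4096 = 721/4096.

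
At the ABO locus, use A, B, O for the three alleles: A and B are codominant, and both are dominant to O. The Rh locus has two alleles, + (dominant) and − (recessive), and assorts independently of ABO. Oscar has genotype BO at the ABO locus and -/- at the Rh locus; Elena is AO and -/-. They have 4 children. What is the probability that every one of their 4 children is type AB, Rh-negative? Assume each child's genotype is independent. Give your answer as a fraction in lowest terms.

1/256

ABO cross BO × AO → 1/4 O, 1/4 A, 1/4 B, 1/4 AB.
Rh cross -/- × -/- → 1 Rh-; so P(type AB, Rh-negative) = 1/4 × 1 = 1/4 per child.
All 4 independent: (1/4)^4 = 1/256.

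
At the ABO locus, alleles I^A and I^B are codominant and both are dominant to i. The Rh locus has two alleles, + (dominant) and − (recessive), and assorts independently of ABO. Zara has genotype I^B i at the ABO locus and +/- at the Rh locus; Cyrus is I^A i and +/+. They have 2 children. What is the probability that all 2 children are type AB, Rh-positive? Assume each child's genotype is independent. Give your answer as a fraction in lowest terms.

1/16

ABO cross I^B i × I^A i → 1/4 O, 1/4 A, 1/4 B, 1/4 AB.
Rh cross +/- × +/+ → 1 Rh+; so P(type AB, Rh-positive) = 1/4 × 1 = 1/4 per child.
All 2 independent: (1/4)^2 = 1/16.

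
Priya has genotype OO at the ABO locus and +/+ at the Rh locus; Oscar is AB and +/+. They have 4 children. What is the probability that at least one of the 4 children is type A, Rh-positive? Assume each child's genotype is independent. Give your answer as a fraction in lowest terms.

15/16

ABO cross OO × AB → 1/2 A, 1/2 B.
Rh cross +/+ × +/+ → 1 Rh+; so P(type A, Rh-positive) = 1/2 × 1 = 1/2 per child.
P(none) = (1/2)^4 = 1/16; P(at least one) = 1 − 1/16 = 15/16.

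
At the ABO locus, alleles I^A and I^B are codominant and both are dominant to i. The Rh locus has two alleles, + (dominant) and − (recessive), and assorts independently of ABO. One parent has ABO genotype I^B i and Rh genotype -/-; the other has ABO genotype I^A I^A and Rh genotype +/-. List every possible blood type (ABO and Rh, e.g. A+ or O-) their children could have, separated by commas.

Gametes from I^B i × I^A I^A give offspring ABO genotypes I^A I^B, I^A i, i.e. phenotypes A, AB.
Rh cross -/- × +/- → phenotypes Rh+, Rh-.
Combining independently: A+, A-, AB+, AB-.

A+, A-, AB+, AB-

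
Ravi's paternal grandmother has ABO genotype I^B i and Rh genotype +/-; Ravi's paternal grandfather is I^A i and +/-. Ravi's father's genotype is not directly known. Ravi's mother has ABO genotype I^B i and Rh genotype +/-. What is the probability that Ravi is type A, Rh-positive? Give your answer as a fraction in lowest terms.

3/32

Ravi's father's ABO genotype from I^B i × I^A i: 1/4 I^A I^B, 1/4 I^A i, 1/4 I^B i, 1/4 i i.
Crossing each possibility with the mother I^B i and summing P(type A): 1/4·1/4 + 1/4·1/4 + 1/4·0 + 1/4·0 = 1/8.
Similarly for Rh via the father's Rh distribution: P(Rh+) = 3/4.
Independent loci: 1/8 × 3/4 = 3/32.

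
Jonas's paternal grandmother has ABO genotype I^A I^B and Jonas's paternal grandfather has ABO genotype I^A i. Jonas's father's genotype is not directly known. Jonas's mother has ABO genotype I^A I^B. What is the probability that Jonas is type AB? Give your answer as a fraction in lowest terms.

Jonas's father's ABO genotype from I^A I^B × I^A i: 1/4 I^A I^A, 1/4 I^A I^B, 1/4 I^A i, 1/4 I^B i.
Crossing each possibility with the mother I^A I^B and summing P(type AB): 1/4·1/2 + 1/4·1/2 + 1/4·1/4 + 1/4·1/4 = 3/8.

3/8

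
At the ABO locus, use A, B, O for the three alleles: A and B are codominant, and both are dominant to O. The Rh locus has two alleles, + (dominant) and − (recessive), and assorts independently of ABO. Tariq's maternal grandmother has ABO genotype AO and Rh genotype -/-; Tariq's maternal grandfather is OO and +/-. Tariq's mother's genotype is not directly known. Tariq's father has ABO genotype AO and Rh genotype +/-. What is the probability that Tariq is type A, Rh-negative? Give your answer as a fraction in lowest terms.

15/64

Tariq's mother's ABO genotype from AO × OO: 1/2 AO, 1/2 OO.
Crossing each possibility with the father AO and summing P(type A): 1/2·3/4 + 1/2·1/2 = 5/8.
Similarly for Rh via the mother's Rh distribution: P(Rh-) = 3/8.
Independent loci: 5/8 × 3/8 = 15/64.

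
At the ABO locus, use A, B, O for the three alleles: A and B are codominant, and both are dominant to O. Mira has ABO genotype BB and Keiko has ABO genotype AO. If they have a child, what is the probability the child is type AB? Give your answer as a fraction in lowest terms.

1/2

ABO cross BB × AO → offspring phenotypes: 1/2 B, 1/2 AB.
So P(type AB) = 1/2.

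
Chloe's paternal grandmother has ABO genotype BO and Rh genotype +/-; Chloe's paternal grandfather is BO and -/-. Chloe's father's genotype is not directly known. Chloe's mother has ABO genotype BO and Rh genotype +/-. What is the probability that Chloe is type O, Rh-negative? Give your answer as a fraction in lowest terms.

Chloe's father's ABO genotype from BO × BO: 1/4 BB, 1/2 BO, 1/4 OO.
Crossing each possibility with the mother BO and summing P(type O): 1/4·0 + 1/2·1/4 + 1/4·1/2 = 1/4.
Similarly for Rh via the father's Rh distribution: P(Rh-) = 3/8.
Independent loci: 1/4 × 3/8 = 3/32.

3/32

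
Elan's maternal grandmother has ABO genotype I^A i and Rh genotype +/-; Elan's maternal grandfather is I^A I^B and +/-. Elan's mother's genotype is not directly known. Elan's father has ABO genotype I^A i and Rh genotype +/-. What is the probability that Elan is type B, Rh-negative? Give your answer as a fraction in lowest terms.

1/32

Elan's mother's ABO genotype from I^A i × I^A I^B: 1/4 I^A I^A, 1/4 I^A I^B, 1/4 I^A i, 1/4 I^B i.
Crossing each possibility with the father I^A i and summing P(type B): 1/4·0 + 1/4·1/4 + 1/4·0 + 1/4·1/4 = 1/8.
Similarly for Rh via the mother's Rh distribution: P(Rh-) = 1/4.
Independent loci: 1/8 × 1/4 = 1/32.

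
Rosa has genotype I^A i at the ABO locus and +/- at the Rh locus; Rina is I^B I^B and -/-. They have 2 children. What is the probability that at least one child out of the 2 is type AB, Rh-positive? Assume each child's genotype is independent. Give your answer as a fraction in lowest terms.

ABO cross I^A i × I^B I^B → 1/2 B, 1/2 AB.
Rh cross +/- × -/- → 1/2 Rh+, 1/2 Rh-; so P(type AB, Rh-positive) = 1/2 × 1/2 = 1/4 per child.
P(none) = (3/4)^2 = 9/16; P(at least one) = 1 − 9/16 = 7/16.

7/16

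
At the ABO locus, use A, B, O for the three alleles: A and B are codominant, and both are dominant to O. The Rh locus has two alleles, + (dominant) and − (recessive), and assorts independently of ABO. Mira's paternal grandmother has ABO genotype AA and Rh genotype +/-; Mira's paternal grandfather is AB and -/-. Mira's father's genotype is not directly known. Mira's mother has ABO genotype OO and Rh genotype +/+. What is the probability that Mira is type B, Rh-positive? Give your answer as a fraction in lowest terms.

Mira's father's ABO genotype from AA × AB: 1/2 AA, 1/2 AB.
Crossing each possibility with the mother OO and summing P(type B): 1/2·0 + 1/2·1/2 = 1/4.
Similarly for Rh via the father's Rh distribution: P(Rh+) = 1.
Independent loci: 1/4 × 1 = 1/4.

1/4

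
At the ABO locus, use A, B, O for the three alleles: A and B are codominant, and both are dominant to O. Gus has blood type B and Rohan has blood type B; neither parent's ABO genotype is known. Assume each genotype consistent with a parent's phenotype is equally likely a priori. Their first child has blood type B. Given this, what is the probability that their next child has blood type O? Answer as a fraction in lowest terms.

1/20

Possible genotypes: Gus ∈ {BB, BO}; Rohan ∈ {BB, BO}.
Weight each parental genotype pair by prior × P(type-B child):
  BB × BB: posterior weight 4/15; P(next child type O) = 0.
  BB × BO: posterior weight 4/15; P(next child type O) = 0.
  BO × BB: posterior weight 4/15; P(next child type O) = 0.
  BO × BO: posterior weight 1/5; P(next child type O) = 1/4.
Weighted sum = 1/20.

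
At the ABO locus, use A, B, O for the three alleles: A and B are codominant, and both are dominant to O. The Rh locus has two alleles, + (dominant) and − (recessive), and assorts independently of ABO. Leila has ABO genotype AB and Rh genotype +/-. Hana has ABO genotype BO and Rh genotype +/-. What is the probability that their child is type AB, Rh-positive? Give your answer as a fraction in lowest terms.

ABO cross AB × BO → offspring phenotypes: 1/4 A, 1/2 B, 1/4 AB.
Rh cross +/- × +/- → 3/4 Rh+, 1/4 Rh-.
Independent loci: P(type AB, Rh-positive) = 1/4 × 3/4 = 3/16.

3/16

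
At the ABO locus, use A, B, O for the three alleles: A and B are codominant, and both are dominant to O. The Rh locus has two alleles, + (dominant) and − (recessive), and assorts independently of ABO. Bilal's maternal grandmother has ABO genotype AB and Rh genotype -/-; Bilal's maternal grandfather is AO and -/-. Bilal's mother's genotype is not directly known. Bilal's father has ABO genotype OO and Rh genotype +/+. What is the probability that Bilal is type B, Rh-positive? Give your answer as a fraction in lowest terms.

1/4

Bilal's mother's ABO genotype from AB × AO: 1/4 AA, 1/4 AB, 1/4 AO, 1/4 BO.
Crossing each possibility with the father OO and summing P(type B): 1/4·0 + 1/4·1/2 + 1/4·0 + 1/4·1/2 = 1/4.
Similarly for Rh via the mother's Rh distribution: P(Rh+) = 1.
Independent loci: 1/4 × 1 = 1/4.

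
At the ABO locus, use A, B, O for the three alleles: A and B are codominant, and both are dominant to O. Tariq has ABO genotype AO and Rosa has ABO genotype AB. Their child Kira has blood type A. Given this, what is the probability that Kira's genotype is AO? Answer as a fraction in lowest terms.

1/2

Cross AO × AB → 1/4 AA, 1/4 AB, 1/4 AO, 1/4 BO.
Type-A genotypes among offspring: AA (1/4), AO (1/4); total 1/2.
P(AO | type A) = (1/4) / (1/2) = 1/2.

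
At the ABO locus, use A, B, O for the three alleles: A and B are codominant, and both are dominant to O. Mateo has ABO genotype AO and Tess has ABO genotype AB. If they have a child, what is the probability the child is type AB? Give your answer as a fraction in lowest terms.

1/4

ABO cross AO × AB → offspring phenotypes: 1/2 A, 1/4 B, 1/4 AB.
So P(type AB) = 1/4.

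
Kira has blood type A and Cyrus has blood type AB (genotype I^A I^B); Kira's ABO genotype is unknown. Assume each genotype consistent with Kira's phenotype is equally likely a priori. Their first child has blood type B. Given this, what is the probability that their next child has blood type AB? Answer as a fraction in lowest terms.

Possible genotypes: Kira ∈ {I^A I^A, I^A i}; Cyrus ∈ {I^A I^B}.
Weight each parental genotype pair by prior × P(type-B child):
  I^A i × I^A I^B: posterior weight 1; P(next child type AB) = 1/4.
Weighted sum = 1/4.

1/4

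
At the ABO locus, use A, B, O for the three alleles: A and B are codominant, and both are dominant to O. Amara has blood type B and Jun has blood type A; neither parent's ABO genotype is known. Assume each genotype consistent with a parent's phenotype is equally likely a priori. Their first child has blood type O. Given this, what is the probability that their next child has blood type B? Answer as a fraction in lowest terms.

1/4

Possible genotypes: Amara ∈ {BB, BO}; Jun ∈ {AA, AO}.
Weight each parental genotype pair by prior × P(type-O child):
  BO × AO: posterior weight 1; P(next child type B) = 1/4.
Weighted sum = 1/4.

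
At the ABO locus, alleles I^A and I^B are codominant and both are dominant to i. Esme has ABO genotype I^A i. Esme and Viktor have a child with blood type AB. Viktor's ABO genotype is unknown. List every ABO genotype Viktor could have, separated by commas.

For each candidate genotype of Viktor, check whether crossing it with I^A i can produce every observed child phenotype.
  I^A I^A → possible child types {A} ✗
  I^A I^B → possible child types {A, B, AB} ✓
  I^A i → possible child types {O, A} ✗
  I^B I^B → possible child types {B, AB} ✓
  I^B i → possible child types {O, A, B, AB} ✓
  i i → possible child types {O, A} ✗

I^A I^B, I^B I^B, I^B i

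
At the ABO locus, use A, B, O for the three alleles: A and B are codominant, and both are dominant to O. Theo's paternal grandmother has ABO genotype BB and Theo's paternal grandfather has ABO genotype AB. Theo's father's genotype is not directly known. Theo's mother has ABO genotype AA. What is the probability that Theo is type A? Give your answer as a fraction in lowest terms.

Theo's father's ABO genotype from BB × AB: 1/2 AB, 1/2 BB.
Crossing each possibility with the mother AA and summing P(type A): 1/2·1/2 + 1/2·0 = 1/4.

1/4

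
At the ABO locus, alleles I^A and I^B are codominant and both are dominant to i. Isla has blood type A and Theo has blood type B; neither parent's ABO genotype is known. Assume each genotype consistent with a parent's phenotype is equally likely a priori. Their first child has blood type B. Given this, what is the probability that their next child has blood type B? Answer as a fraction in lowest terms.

5/12

Possible genotypes: Isla ∈ {I^A I^A, I^A i}; Theo ∈ {I^B I^B, I^B i}.
Weight each parental genotype pair by prior × P(type-B child):
  I^A i × I^B I^B: posterior weight 2/3; P(next child type B) = 1/2.
  I^A i × I^B i: posterior weight 1/3; P(next child type B) = 1/4.
Weighted sum = 5/12.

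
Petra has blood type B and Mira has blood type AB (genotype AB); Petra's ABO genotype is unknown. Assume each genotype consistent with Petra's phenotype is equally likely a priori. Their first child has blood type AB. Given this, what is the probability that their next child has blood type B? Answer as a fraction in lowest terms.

Possible genotypes: Petra ∈ {BB, BO}; Mira ∈ {AB}.
Weight each parental genotype pair by prior × P(type-AB child):
  BB × AB: posterior weight 2/3; P(next child type B) = 1/2.
  BO × AB: posterior weight 1/3; P(next child type B) = 1/2.
Weighted sum = 1/2.

1/2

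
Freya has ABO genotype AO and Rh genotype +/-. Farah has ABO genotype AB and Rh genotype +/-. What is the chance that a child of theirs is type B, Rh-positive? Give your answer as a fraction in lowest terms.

ABO cross AO × AB → offspring phenotypes: 1/2 A, 1/4 B, 1/4 AB.
Rh cross +/- × +/- → 3/4 Rh+, 1/4 Rh-.
Independent loci: P(type B, Rh-positive) = 1/4 × 3/4 = 3/16.

3/16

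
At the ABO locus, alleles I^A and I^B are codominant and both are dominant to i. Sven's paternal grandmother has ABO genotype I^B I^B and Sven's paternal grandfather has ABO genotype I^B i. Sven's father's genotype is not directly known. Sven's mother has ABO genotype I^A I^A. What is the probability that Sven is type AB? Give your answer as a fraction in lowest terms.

3/4

Sven's father's ABO genotype from I^B I^B × I^B i: 1/2 I^B I^B, 1/2 I^B i.
Crossing each possibility with the mother I^A I^A and summing P(type AB): 1/2·1 + 1/2·1/2 = 3/4.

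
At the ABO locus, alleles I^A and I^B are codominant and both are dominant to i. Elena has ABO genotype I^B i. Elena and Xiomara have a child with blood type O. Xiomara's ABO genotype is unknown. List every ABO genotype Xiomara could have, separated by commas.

I^A i, I^B i, i i

For each candidate genotype of Xiomara, check whether crossing it with I^B i can produce every observed child phenotype.
  I^A I^A → possible child types {A, AB} ✗
  I^A I^B → possible child types {A, B, AB} ✗
  I^A i → possible child types {O, A, B, AB} ✓
  I^B I^B → possible child types {B} ✗
  I^B i → possible child types {O, B} ✓
  i i → possible child types {O, B} ✓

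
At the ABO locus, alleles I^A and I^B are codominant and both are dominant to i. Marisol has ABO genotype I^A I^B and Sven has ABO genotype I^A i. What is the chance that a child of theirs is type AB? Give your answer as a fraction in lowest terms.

1/4

ABO cross I^A I^B × I^A i → offspring phenotypes: 1/2 A, 1/4 B, 1/4 AB.
So P(type AB) = 1/4.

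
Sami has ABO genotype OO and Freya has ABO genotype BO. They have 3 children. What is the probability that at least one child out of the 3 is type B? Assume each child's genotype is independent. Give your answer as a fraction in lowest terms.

7/8

ABO cross OO × BO → 1/2 O, 1/2 B.
So P(type B) = 1/2 per child.
P(none) = (1/2)^3 = 1/8; P(at least one) = 1 − 1/8 = 7/8.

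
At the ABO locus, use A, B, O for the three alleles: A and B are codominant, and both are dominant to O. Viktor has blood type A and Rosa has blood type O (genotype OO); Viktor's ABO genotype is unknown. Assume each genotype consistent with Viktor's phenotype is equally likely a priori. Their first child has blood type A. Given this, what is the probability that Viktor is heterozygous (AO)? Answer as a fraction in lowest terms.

1/3

Possible genotypes: Viktor ∈ {AA, AO}; Rosa ∈ {OO}.
Weight each parental genotype pair by prior × P(type-A child):
  AA × OO: posterior weight 2/3.
  AO × OO: posterior weight 1/3.
Sum the posterior weight over pairs where Viktor is AO: 1/3.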